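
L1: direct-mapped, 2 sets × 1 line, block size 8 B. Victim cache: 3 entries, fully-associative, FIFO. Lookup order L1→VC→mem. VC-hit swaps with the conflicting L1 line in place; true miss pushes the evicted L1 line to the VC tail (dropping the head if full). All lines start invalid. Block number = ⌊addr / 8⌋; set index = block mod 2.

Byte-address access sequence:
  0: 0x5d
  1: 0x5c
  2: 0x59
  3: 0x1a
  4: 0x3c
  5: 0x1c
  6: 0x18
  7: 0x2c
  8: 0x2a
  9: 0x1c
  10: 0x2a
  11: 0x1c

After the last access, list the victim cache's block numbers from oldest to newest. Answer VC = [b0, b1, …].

0: 0x5d (blk 11, set 1) → MISS  vc=[]
1: 0x5c (blk 11, set 1) → L1-HIT  vc=[]
2: 0x59 (blk 11, set 1) → L1-HIT  vc=[]
3: 0x1a (blk 3, set 1) → MISS  vc=[11]
4: 0x3c (blk 7, set 1) → MISS  vc=[11, 3]
5: 0x1c (blk 3, set 1) → VC-HIT  vc=[11, 7]
6: 0x18 (blk 3, set 1) → L1-HIT  vc=[11, 7]
7: 0x2c (blk 5, set 1) → MISS  vc=[11, 7, 3]
8: 0x2a (blk 5, set 1) → L1-HIT  vc=[11, 7, 3]
9: 0x1c (blk 3, set 1) → VC-HIT  vc=[11, 7, 5]
10: 0x2a (blk 5, set 1) → VC-HIT  vc=[11, 7, 3]
11: 0x1c (blk 3, set 1) → VC-HIT  vc=[11, 7, 5]

VC = [11, 7, 5]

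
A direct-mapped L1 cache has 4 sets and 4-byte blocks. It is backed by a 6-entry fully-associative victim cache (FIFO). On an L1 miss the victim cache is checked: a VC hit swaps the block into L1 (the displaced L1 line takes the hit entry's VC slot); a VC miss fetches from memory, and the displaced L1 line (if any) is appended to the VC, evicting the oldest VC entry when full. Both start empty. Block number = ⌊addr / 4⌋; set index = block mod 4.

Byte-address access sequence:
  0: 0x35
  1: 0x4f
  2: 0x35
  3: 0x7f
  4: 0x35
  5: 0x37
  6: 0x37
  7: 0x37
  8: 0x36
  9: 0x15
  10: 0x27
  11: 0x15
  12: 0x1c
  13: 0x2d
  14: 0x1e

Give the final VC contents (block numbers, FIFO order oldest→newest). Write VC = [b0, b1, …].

VC = [19, 13, 9, 31, 11]

  [0] addr=0x35 blk=13 s=1: MISS | VC []
  [1] addr=0x4f blk=19 s=3: MISS | VC []
  [2] addr=0x35 blk=13 s=1: L1-HIT | VC []
  [3] addr=0x7f blk=31 s=3: MISS | VC [19]
  [4] addr=0x35 blk=13 s=1: L1-HIT | VC [19]
  [5] addr=0x37 blk=13 s=1: L1-HIT | VC [19]
  [6] addr=0x37 blk=13 s=1: L1-HIT | VC [19]
  [7] addr=0x37 blk=13 s=1: L1-HIT | VC [19]
  [8] addr=0x36 blk=13 s=1: L1-HIT | VC [19]
  [9] addr=0x15 blk=5 s=1: MISS | VC [19, 13]
  [10] addr=0x27 blk=9 s=1: MISS | VC [19, 13, 5]
  [11] addr=0x15 blk=5 s=1: VC-HIT | VC [19, 13, 9]
  [12] addr=0x1c blk=7 s=3: MISS | VC [19, 13, 9, 31]
  [13] addr=0x2d blk=11 s=3: MISS | VC [19, 13, 9, 31, 7]
  [14] addr=0x1e blk=7 s=3: VC-HIT | VC [19, 13, 9, 31, 11]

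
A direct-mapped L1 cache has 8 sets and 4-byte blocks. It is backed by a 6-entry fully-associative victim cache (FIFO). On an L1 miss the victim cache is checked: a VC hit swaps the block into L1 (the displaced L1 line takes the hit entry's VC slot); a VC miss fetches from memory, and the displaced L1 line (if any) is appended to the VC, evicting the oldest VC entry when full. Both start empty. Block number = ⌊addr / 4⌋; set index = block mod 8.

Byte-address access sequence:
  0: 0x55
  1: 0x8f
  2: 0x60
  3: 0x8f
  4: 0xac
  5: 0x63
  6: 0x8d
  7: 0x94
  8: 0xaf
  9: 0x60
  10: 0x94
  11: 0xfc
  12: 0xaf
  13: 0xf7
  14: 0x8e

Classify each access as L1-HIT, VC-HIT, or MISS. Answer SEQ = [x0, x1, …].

SEQ = [MISS, MISS, MISS, L1-HIT, MISS, L1-HIT, VC-HIT, MISS, VC-HIT, L1-HIT, L1-HIT, MISS, L1-HIT, MISS, VC-HIT]

  [0] addr=0x55 blk=21 s=5: MISS | VC []
  [1] addr=0x8f blk=35 s=3: MISS | VC []
  [2] addr=0x60 blk=24 s=0: MISS | VC []
  [3] addr=0x8f blk=35 s=3: L1-HIT | VC []
  [4] addr=0xac blk=43 s=3: MISS | VC [35]
  [5] addr=0x63 blk=24 s=0: L1-HIT | VC [35]
  [6] addr=0x8d blk=35 s=3: VC-HIT | VC [43]
  [7] addr=0x94 blk=37 s=5: MISS | VC [43, 21]
  [8] addr=0xaf blk=43 s=3: VC-HIT | VC [35, 21]
  [9] addr=0x60 blk=24 s=0: L1-HIT | VC [35, 21]
  [10] addr=0x94 blk=37 s=5: L1-HIT | VC [35, 21]
  [11] addr=0xfc blk=63 s=7: MISS | VC [35, 21]
  [12] addr=0xaf blk=43 s=3: L1-HIT | VC [35, 21]
  [13] addr=0xf7 blk=61 s=5: MISS | VC [35, 21, 37]
  [14] addr=0x8e blk=35 s=3: VC-HIT | VC [43, 21, 37]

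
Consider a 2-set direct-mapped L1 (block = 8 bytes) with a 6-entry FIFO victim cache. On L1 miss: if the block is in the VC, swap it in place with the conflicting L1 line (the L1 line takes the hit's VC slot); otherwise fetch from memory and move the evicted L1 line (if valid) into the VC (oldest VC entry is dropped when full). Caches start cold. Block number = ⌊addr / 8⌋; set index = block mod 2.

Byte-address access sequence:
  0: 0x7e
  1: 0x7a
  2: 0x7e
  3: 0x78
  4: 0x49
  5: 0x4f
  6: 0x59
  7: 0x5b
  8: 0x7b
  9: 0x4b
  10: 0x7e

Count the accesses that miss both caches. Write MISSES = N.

MISSES = 3

0: 0x7e (blk 15, set 1) → MISS  vc=[]
1: 0x7a (blk 15, set 1) → L1-HIT  vc=[]
2: 0x7e (blk 15, set 1) → L1-HIT  vc=[]
3: 0x78 (blk 15, set 1) → L1-HIT  vc=[]
4: 0x49 (blk 9, set 1) → MISS  vc=[15]
5: 0x4f (blk 9, set 1) → L1-HIT  vc=[15]
6: 0x59 (blk 11, set 1) → MISS  vc=[15, 9]
7: 0x5b (blk 11, set 1) → L1-HIT  vc=[15, 9]
8: 0x7b (blk 15, set 1) → VC-HIT  vc=[11, 9]
9: 0x4b (blk 9, set 1) → VC-HIT  vc=[11, 15]
10: 0x7e (blk 15, set 1) → VC-HIT  vc=[11, 9]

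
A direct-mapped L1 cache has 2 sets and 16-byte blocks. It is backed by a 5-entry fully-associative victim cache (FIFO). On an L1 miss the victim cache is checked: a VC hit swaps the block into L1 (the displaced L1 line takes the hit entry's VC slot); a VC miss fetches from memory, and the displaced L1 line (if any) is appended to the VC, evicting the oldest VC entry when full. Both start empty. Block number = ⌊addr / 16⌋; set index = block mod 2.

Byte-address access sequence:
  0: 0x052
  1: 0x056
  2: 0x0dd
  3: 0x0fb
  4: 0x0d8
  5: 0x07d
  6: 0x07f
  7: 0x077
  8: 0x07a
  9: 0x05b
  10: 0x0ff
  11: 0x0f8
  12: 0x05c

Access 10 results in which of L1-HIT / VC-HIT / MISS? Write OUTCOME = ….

OUTCOME = VC-HIT

#0 0x52→b5/s1 MISS; vc=[]
#1 0x56→b5/s1 L1-HIT; vc=[]
#2 0xdd→b13/s1 MISS; vc=[5]
#3 0xfb→b15/s1 MISS; vc=[5,13]
#4 0xd8→b13/s1 VC-HIT; vc=[5,15]
#5 0x7d→b7/s1 MISS; vc=[5,15,13]
#6 0x7f→b7/s1 L1-HIT; vc=[5,15,13]
#7 0x77→b7/s1 L1-HIT; vc=[5,15,13]
#8 0x7a→b7/s1 L1-HIT; vc=[5,15,13]
#9 0x5b→b5/s1 VC-HIT; vc=[7,15,13]
#10 0xff→b15/s1 VC-HIT; vc=[7,5,13]
#11 0xf8→b15/s1 L1-HIT; vc=[7,5,13]
#12 0x5c→b5/s1 VC-HIT; vc=[7,15,13]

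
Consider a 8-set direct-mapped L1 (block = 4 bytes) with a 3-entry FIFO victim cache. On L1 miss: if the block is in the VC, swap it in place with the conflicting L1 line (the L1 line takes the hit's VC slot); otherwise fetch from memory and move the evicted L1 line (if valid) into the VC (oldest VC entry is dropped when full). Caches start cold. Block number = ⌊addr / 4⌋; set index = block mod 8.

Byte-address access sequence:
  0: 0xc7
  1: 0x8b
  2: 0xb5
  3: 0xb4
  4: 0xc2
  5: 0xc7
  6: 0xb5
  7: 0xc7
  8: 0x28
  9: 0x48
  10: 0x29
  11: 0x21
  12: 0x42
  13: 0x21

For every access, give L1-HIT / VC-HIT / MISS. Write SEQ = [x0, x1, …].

SEQ = [MISS, MISS, MISS, L1-HIT, MISS, L1-HIT, L1-HIT, L1-HIT, MISS, MISS, VC-HIT, MISS, MISS, VC-HIT]

#0 0xc7→b49/s1 MISS; vc=[]
#1 0x8b→b34/s2 MISS; vc=[]
#2 0xb5→b45/s5 MISS; vc=[]
#3 0xb4→b45/s5 L1-HIT; vc=[]
#4 0xc2→b48/s0 MISS; vc=[]
#5 0xc7→b49/s1 L1-HIT; vc=[]
#6 0xb5→b45/s5 L1-HIT; vc=[]
#7 0xc7→b49/s1 L1-HIT; vc=[]
#8 0x28→b10/s2 MISS; vc=[34]
#9 0x48→b18/s2 MISS; vc=[34,10]
#10 0x29→b10/s2 VC-HIT; vc=[34,18]
#11 0x21→b8/s0 MISS; vc=[34,18,48]
#12 0x42→b16/s0 MISS; vc=[18,48,8]
#13 0x21→b8/s0 VC-HIT; vc=[18,48,16]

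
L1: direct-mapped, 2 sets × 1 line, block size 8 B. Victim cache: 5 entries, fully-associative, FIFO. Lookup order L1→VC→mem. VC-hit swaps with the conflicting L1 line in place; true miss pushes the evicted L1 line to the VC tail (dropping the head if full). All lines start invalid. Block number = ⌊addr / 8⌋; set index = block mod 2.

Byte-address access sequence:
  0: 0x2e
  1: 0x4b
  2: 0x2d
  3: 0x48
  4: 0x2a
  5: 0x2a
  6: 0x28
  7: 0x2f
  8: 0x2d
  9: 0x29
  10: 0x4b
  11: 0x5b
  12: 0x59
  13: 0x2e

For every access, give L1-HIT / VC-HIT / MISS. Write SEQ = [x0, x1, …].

SEQ = [MISS, MISS, VC-HIT, VC-HIT, VC-HIT, L1-HIT, L1-HIT, L1-HIT, L1-HIT, L1-HIT, VC-HIT, MISS, L1-HIT, VC-HIT]

0: 0x2e (blk 5, set 1) → MISS  vc=[]
1: 0x4b (blk 9, set 1) → MISS  vc=[5]
2: 0x2d (blk 5, set 1) → VC-HIT  vc=[9]
3: 0x48 (blk 9, set 1) → VC-HIT  vc=[5]
4: 0x2a (blk 5, set 1) → VC-HIT  vc=[9]
5: 0x2a (blk 5, set 1) → L1-HIT  vc=[9]
6: 0x28 (blk 5, set 1) → L1-HIT  vc=[9]
7: 0x2f (blk 5, set 1) → L1-HIT  vc=[9]
8: 0x2d (blk 5, set 1) → L1-HIT  vc=[9]
9: 0x29 (blk 5, set 1) → L1-HIT  vc=[9]
10: 0x4b (blk 9, set 1) → VC-HIT  vc=[5]
11: 0x5b (blk 11, set 1) → MISS  vc=[5, 9]
12: 0x59 (blk 11, set 1) → L1-HIT  vc=[5, 9]
13: 0x2e (blk 5, set 1) → VC-HIT  vc=[11, 9]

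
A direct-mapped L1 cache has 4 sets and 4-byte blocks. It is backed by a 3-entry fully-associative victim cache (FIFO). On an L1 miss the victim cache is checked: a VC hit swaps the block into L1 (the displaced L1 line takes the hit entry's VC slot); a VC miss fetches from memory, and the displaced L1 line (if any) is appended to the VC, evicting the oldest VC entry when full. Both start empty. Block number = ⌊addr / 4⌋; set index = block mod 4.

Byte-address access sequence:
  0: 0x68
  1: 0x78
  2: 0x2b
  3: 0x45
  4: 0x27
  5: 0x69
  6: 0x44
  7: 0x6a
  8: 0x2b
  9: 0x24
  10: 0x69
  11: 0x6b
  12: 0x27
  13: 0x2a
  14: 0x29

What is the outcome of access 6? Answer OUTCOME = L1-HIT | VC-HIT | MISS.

OUTCOME = VC-HIT

  [0] addr=0x68 blk=26 s=2: MISS | VC []
  [1] addr=0x78 blk=30 s=2: MISS | VC [26]
  [2] addr=0x2b blk=10 s=2: MISS | VC [26, 30]
  [3] addr=0x45 blk=17 s=1: MISS | VC [26, 30]
  [4] addr=0x27 blk=9 s=1: MISS | VC [26, 30, 17]
  [5] addr=0x69 blk=26 s=2: VC-HIT | VC [10, 30, 17]
  [6] addr=0x44 blk=17 s=1: VC-HIT | VC [10, 30, 9]
  [7] addr=0x6a blk=26 s=2: L1-HIT | VC [10, 30, 9]
  [8] addr=0x2b blk=10 s=2: VC-HIT | VC [26, 30, 9]
  [9] addr=0x24 blk=9 s=1: VC-HIT | VC [26, 30, 17]
  [10] addr=0x69 blk=26 s=2: VC-HIT | VC [10, 30, 17]
  [11] addr=0x6b blk=26 s=2: L1-HIT | VC [10, 30, 17]
  [12] addr=0x27 blk=9 s=1: L1-HIT | VC [10, 30, 17]
  [13] addr=0x2a blk=10 s=2: VC-HIT | VC [26, 30, 17]
  [14] addr=0x29 blk=10 s=2: L1-HIT | VC [26, 30, 17]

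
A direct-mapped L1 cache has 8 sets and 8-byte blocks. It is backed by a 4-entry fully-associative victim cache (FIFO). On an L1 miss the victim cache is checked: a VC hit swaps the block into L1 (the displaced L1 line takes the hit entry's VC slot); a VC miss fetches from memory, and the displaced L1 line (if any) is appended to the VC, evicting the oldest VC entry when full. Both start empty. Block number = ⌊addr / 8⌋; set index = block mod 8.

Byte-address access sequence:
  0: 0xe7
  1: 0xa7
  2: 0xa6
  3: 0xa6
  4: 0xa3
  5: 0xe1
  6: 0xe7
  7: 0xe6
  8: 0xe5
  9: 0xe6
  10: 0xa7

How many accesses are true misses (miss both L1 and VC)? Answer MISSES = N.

MISSES = 2

0: 0xe7 (blk 28, set 4) → MISS  vc=[]
1: 0xa7 (blk 20, set 4) → MISS  vc=[28]
2: 0xa6 (blk 20, set 4) → L1-HIT  vc=[28]
3: 0xa6 (blk 20, set 4) → L1-HIT  vc=[28]
4: 0xa3 (blk 20, set 4) → L1-HIT  vc=[28]
5: 0xe1 (blk 28, set 4) → VC-HIT  vc=[20]
6: 0xe7 (blk 28, set 4) → L1-HIT  vc=[20]
7: 0xe6 (blk 28, set 4) → L1-HIT  vc=[20]
8: 0xe5 (blk 28, set 4) → L1-HIT  vc=[20]
9: 0xe6 (blk 28, set 4) → L1-HIT  vc=[20]
10: 0xa7 (blk 20, set 4) → VC-HIT  vc=[28]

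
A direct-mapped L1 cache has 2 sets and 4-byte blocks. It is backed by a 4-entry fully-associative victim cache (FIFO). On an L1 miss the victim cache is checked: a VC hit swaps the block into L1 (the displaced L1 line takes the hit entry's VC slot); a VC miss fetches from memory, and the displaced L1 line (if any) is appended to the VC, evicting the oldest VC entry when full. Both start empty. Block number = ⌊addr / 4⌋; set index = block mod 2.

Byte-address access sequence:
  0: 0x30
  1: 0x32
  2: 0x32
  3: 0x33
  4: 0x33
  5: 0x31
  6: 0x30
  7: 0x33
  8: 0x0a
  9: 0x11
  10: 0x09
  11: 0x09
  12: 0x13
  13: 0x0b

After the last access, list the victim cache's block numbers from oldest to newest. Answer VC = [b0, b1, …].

#0 0x30→b12/s0 MISS; vc=[]
#1 0x32→b12/s0 L1-HIT; vc=[]
#2 0x32→b12/s0 L1-HIT; vc=[]
#3 0x33→b12/s0 L1-HIT; vc=[]
#4 0x33→b12/s0 L1-HIT; vc=[]
#5 0x31→b12/s0 L1-HIT; vc=[]
#6 0x30→b12/s0 L1-HIT; vc=[]
#7 0x33→b12/s0 L1-HIT; vc=[]
#8 0xa→b2/s0 MISS; vc=[12]
#9 0x11→b4/s0 MISS; vc=[12,2]
#10 0x9→b2/s0 VC-HIT; vc=[12,4]
#11 0x9→b2/s0 L1-HIT; vc=[12,4]
#12 0x13→b4/s0 VC-HIT; vc=[12,2]
#13 0xb→b2/s0 VC-HIT; vc=[12,4]

VC = [12, 4]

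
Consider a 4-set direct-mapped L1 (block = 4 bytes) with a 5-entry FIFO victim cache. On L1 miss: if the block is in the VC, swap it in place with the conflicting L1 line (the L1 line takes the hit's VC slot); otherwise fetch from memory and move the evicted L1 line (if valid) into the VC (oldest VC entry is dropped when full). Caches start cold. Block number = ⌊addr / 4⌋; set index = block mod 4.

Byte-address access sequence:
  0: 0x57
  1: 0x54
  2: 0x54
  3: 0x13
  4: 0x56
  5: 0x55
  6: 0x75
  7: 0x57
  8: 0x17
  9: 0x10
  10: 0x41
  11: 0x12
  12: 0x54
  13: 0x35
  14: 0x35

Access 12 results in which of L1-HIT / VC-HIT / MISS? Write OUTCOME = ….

  [0] addr=0x57 blk=21 s=1: MISS | VC []
  [1] addr=0x54 blk=21 s=1: L1-HIT | VC []
  [2] addr=0x54 blk=21 s=1: L1-HIT | VC []
  [3] addr=0x13 blk=4 s=0: MISS | VC []
  [4] addr=0x56 blk=21 s=1: L1-HIT | VC []
  [5] addr=0x55 blk=21 s=1: L1-HIT | VC []
  [6] addr=0x75 blk=29 s=1: MISS | VC [21]
  [7] addr=0x57 blk=21 s=1: VC-HIT | VC [29]
  [8] addr=0x17 blk=5 s=1: MISS | VC [29, 21]
  [9] addr=0x10 blk=4 s=0: L1-HIT | VC [29, 21]
  [10] addr=0x41 blk=16 s=0: MISS | VC [29, 21, 4]
  [11] addr=0x12 blk=4 s=0: VC-HIT | VC [29, 21, 16]
  [12] addr=0x54 blk=21 s=1: VC-HIT | VC [29, 5, 16]
  [13] addr=0x35 blk=13 s=1: MISS | VC [29, 5, 16, 21]
  [14] addr=0x35 blk=13 s=1: L1-HIT | VC [29, 5, 16, 21]

OUTCOME = VC-HIT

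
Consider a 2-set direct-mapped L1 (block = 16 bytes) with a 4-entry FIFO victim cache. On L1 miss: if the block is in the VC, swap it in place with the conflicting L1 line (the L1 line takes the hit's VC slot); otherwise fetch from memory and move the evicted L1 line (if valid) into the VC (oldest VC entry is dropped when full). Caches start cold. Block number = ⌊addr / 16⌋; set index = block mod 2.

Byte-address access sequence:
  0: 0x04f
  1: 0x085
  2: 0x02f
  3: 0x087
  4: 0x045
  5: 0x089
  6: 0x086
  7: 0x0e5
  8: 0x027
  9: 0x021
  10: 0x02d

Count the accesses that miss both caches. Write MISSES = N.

0: 0x4f (blk 4, set 0) → MISS  vc=[]
1: 0x85 (blk 8, set 0) → MISS  vc=[4]
2: 0x2f (blk 2, set 0) → MISS  vc=[4, 8]
3: 0x87 (blk 8, set 0) → VC-HIT  vc=[4, 2]
4: 0x45 (blk 4, set 0) → VC-HIT  vc=[8, 2]
5: 0x89 (blk 8, set 0) → VC-HIT  vc=[4, 2]
6: 0x86 (blk 8, set 0) → L1-HIT  vc=[4, 2]
7: 0xe5 (blk 14, set 0) → MISS  vc=[4, 2, 8]
8: 0x27 (blk 2, set 0) → VC-HIT  vc=[4, 14, 8]
9: 0x21 (blk 2, set 0) → L1-HIT  vc=[4, 14, 8]
10: 0x2d (blk 2, set 0) → L1-HIT  vc=[4, 14, 8]

MISSES = 4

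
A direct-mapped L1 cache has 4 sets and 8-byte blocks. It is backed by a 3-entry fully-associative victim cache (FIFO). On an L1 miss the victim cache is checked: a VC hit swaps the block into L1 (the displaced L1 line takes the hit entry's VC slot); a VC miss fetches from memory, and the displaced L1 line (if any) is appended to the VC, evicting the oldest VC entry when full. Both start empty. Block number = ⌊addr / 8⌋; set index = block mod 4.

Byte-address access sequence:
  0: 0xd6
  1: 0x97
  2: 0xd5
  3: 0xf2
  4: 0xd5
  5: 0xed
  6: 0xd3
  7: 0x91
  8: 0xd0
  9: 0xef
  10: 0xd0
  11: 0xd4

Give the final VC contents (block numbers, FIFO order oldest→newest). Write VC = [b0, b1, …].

#0 0xd6→b26/s2 MISS; vc=[]
#1 0x97→b18/s2 MISS; vc=[26]
#2 0xd5→b26/s2 VC-HIT; vc=[18]
#3 0xf2→b30/s2 MISS; vc=[18,26]
#4 0xd5→b26/s2 VC-HIT; vc=[18,30]
#5 0xed→b29/s1 MISS; vc=[18,30]
#6 0xd3→b26/s2 L1-HIT; vc=[18,30]
#7 0x91→b18/s2 VC-HIT; vc=[26,30]
#8 0xd0→b26/s2 VC-HIT; vc=[18,30]
#9 0xef→b29/s1 L1-HIT; vc=[18,30]
#10 0xd0→b26/s2 L1-HIT; vc=[18,30]
#11 0xd4→b26/s2 L1-HIT; vc=[18,30]

VC = [18, 30]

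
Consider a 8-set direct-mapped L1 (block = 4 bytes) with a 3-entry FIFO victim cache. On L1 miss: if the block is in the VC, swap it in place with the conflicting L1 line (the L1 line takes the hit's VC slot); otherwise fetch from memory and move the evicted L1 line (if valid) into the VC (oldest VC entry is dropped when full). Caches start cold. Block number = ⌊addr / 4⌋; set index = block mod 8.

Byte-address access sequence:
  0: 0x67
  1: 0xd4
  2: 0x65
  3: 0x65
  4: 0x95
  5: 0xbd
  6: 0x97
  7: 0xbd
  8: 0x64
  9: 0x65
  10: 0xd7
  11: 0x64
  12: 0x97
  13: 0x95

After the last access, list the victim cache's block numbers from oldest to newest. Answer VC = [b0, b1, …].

0: 0x67 (blk 25, set 1) → MISS  vc=[]
1: 0xd4 (blk 53, set 5) → MISS  vc=[]
2: 0x65 (blk 25, set 1) → L1-HIT  vc=[]
3: 0x65 (blk 25, set 1) → L1-HIT  vc=[]
4: 0x95 (blk 37, set 5) → MISS  vc=[53]
5: 0xbd (blk 47, set 7) → MISS  vc=[53]
6: 0x97 (blk 37, set 5) → L1-HIT  vc=[53]
7: 0xbd (blk 47, set 7) → L1-HIT  vc=[53]
8: 0x64 (blk 25, set 1) → L1-HIT  vc=[53]
9: 0x65 (blk 25, set 1) → L1-HIT  vc=[53]
10: 0xd7 (blk 53, set 5) → VC-HIT  vc=[37]
11: 0x64 (blk 25, set 1) → L1-HIT  vc=[37]
12: 0x97 (blk 37, set 5) → VC-HIT  vc=[53]
13: 0x95 (blk 37, set 5) → L1-HIT  vc=[53]

VC = [53]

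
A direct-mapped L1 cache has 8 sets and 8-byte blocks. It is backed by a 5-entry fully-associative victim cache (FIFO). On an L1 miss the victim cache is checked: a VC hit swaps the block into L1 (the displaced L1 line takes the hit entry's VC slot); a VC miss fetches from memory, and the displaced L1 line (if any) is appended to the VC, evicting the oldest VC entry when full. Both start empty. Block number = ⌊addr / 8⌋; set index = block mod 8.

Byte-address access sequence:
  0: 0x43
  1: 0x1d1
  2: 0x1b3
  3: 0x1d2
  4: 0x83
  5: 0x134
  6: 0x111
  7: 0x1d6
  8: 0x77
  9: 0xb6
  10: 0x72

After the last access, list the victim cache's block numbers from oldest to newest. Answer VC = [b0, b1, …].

VC = [8, 54, 34, 38, 22]

  [0] addr=0x43 blk=8 s=0: MISS | VC []
  [1] addr=0x1d1 blk=58 s=2: MISS | VC []
  [2] addr=0x1b3 blk=54 s=6: MISS | VC []
  [3] addr=0x1d2 blk=58 s=2: L1-HIT | VC []
  [4] addr=0x83 blk=16 s=0: MISS | VC [8]
  [5] addr=0x134 blk=38 s=6: MISS | VC [8, 54]
  [6] addr=0x111 blk=34 s=2: MISS | VC [8, 54, 58]
  [7] addr=0x1d6 blk=58 s=2: VC-HIT | VC [8, 54, 34]
  [8] addr=0x77 blk=14 s=6: MISS | VC [8, 54, 34, 38]
  [9] addr=0xb6 blk=22 s=6: MISS | VC [8, 54, 34, 38, 14]
  [10] addr=0x72 blk=14 s=6: VC-HIT | VC [8, 54, 34, 38, 22]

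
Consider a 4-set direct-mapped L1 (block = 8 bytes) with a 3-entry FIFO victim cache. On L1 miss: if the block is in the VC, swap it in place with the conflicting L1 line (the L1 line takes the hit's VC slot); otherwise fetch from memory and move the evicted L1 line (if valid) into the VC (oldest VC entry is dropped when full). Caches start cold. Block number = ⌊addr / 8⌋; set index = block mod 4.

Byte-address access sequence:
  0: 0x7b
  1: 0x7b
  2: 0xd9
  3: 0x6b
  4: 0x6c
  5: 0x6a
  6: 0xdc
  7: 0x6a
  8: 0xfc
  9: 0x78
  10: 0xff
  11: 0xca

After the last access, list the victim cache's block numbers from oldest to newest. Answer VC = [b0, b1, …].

0: 0x7b (blk 15, set 3) → MISS  vc=[]
1: 0x7b (blk 15, set 3) → L1-HIT  vc=[]
2: 0xd9 (blk 27, set 3) → MISS  vc=[15]
3: 0x6b (blk 13, set 1) → MISS  vc=[15]
4: 0x6c (blk 13, set 1) → L1-HIT  vc=[15]
5: 0x6a (blk 13, set 1) → L1-HIT  vc=[15]
6: 0xdc (blk 27, set 3) → L1-HIT  vc=[15]
7: 0x6a (blk 13, set 1) → L1-HIT  vc=[15]
8: 0xfc (blk 31, set 3) → MISS  vc=[15, 27]
9: 0x78 (blk 15, set 3) → VC-HIT  vc=[31, 27]
10: 0xff (blk 31, set 3) → VC-HIT  vc=[15, 27]
11: 0xca (blk 25, set 1) → MISS  vc=[15, 27, 13]

VC = [15, 27, 13]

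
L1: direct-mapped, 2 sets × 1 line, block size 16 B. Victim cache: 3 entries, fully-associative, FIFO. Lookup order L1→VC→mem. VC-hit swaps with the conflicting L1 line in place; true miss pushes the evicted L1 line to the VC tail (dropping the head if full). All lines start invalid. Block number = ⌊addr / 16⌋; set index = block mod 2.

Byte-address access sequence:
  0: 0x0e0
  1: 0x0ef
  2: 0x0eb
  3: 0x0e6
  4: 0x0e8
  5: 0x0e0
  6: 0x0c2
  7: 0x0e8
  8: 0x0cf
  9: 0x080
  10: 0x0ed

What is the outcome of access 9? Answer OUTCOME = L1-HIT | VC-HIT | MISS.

0: 0xe0 (blk 14, set 0) → MISS  vc=[]
1: 0xef (blk 14, set 0) → L1-HIT  vc=[]
2: 0xeb (blk 14, set 0) → L1-HIT  vc=[]
3: 0xe6 (blk 14, set 0) → L1-HIT  vc=[]
4: 0xe8 (blk 14, set 0) → L1-HIT  vc=[]
5: 0xe0 (blk 14, set 0) → L1-HIT  vc=[]
6: 0xc2 (blk 12, set 0) → MISS  vc=[14]
7: 0xe8 (blk 14, set 0) → VC-HIT  vc=[12]
8: 0xcf (blk 12, set 0) → VC-HIT  vc=[14]
9: 0x80 (blk 8, set 0) → MISS  vc=[14, 12]
10: 0xed (blk 14, set 0) → VC-HIT  vc=[8, 12]

OUTCOME = MISS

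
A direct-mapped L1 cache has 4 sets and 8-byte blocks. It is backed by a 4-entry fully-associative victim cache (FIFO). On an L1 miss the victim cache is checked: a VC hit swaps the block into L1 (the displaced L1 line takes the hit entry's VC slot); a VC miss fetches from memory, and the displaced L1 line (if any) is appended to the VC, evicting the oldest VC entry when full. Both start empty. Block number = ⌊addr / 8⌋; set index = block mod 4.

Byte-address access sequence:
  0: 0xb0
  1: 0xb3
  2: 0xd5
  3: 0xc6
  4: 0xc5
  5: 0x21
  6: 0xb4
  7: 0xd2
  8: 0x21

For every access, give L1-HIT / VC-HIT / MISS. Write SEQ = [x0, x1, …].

  [0] addr=0xb0 blk=22 s=2: MISS | VC []
  [1] addr=0xb3 blk=22 s=2: L1-HIT | VC []
  [2] addr=0xd5 blk=26 s=2: MISS | VC [22]
  [3] addr=0xc6 blk=24 s=0: MISS | VC [22]
  [4] addr=0xc5 blk=24 s=0: L1-HIT | VC [22]
  [5] addr=0x21 blk=4 s=0: MISS | VC [22, 24]
  [6] addr=0xb4 blk=22 s=2: VC-HIT | VC [26, 24]
  [7] addr=0xd2 blk=26 s=2: VC-HIT | VC [22, 24]
  [8] addr=0x21 blk=4 s=0: L1-HIT | VC [22, 24]

SEQ = [MISS, L1-HIT, MISS, MISS, L1-HIT, MISS, VC-HIT, VC-HIT, L1-HIT]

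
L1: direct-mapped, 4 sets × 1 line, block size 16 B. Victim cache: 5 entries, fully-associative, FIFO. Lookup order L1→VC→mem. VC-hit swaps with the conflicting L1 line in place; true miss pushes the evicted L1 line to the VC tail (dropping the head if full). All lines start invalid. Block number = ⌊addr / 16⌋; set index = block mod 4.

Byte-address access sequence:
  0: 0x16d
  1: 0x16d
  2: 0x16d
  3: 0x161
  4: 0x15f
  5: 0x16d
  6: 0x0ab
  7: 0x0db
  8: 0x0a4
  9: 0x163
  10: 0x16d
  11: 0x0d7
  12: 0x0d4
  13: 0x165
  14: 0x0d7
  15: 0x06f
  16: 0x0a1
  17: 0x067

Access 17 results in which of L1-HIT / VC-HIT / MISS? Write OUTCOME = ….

#0 0x16d→b22/s2 MISS; vc=[]
#1 0x16d→b22/s2 L1-HIT; vc=[]
#2 0x16d→b22/s2 L1-HIT; vc=[]
#3 0x161→b22/s2 L1-HIT; vc=[]
#4 0x15f→b21/s1 MISS; vc=[]
#5 0x16d→b22/s2 L1-HIT; vc=[]
#6 0xab→b10/s2 MISS; vc=[22]
#7 0xdb→b13/s1 MISS; vc=[22,21]
#8 0xa4→b10/s2 L1-HIT; vc=[22,21]
#9 0x163→b22/s2 VC-HIT; vc=[10,21]
#10 0x16d→b22/s2 L1-HIT; vc=[10,21]
#11 0xd7→b13/s1 L1-HIT; vc=[10,21]
#12 0xd4→b13/s1 L1-HIT; vc=[10,21]
#13 0x165→b22/s2 L1-HIT; vc=[10,21]
#14 0xd7→b13/s1 L1-HIT; vc=[10,21]
#15 0x6f→b6/s2 MISS; vc=[10,21,22]
#16 0xa1→b10/s2 VC-HIT; vc=[6,21,22]
#17 0x67→b6/s2 VC-HIT; vc=[10,21,22]

OUTCOME = VC-HIT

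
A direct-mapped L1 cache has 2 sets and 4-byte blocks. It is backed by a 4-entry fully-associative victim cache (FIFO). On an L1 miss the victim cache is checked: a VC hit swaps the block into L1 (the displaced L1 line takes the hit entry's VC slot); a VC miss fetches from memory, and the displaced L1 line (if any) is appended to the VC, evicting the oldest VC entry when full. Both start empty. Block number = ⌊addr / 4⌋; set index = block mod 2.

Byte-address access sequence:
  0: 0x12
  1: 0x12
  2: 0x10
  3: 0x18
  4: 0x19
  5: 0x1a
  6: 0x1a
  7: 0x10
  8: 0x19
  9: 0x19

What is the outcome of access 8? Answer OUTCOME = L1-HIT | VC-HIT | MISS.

OUTCOME = VC-HIT

#0 0x12→b4/s0 MISS; vc=[]
#1 0x12→b4/s0 L1-HIT; vc=[]
#2 0x10→b4/s0 L1-HIT; vc=[]
#3 0x18→b6/s0 MISS; vc=[4]
#4 0x19→b6/s0 L1-HIT; vc=[4]
#5 0x1a→b6/s0 L1-HIT; vc=[4]
#6 0x1a→b6/s0 L1-HIT; vc=[4]
#7 0x10→b4/s0 VC-HIT; vc=[6]
#8 0x19→b6/s0 VC-HIT; vc=[4]
#9 0x19→b6/s0 L1-HIT; vc=[4]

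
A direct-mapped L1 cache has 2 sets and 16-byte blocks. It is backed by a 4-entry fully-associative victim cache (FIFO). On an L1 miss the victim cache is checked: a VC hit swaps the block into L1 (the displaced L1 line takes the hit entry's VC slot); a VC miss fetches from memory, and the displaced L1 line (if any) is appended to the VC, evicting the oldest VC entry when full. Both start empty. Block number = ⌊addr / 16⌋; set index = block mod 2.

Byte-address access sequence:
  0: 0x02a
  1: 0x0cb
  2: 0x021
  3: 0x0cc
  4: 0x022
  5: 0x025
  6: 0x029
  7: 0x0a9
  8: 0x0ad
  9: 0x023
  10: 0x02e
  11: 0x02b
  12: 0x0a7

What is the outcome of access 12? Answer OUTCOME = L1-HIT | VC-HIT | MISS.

OUTCOME = VC-HIT

#0 0x2a→b2/s0 MISS; vc=[]
#1 0xcb→b12/s0 MISS; vc=[2]
#2 0x21→b2/s0 VC-HIT; vc=[12]
#3 0xcc→b12/s0 VC-HIT; vc=[2]
#4 0x22→b2/s0 VC-HIT; vc=[12]
#5 0x25→b2/s0 L1-HIT; vc=[12]
#6 0x29→b2/s0 L1-HIT; vc=[12]
#7 0xa9→b10/s0 MISS; vc=[12,2]
#8 0xad→b10/s0 L1-HIT; vc=[12,2]
#9 0x23→b2/s0 VC-HIT; vc=[12,10]
#10 0x2e→b2/s0 L1-HIT; vc=[12,10]
#11 0x2b→b2/s0 L1-HIT; vc=[12,10]
#12 0xa7→b10/s0 VC-HIT; vc=[12,2]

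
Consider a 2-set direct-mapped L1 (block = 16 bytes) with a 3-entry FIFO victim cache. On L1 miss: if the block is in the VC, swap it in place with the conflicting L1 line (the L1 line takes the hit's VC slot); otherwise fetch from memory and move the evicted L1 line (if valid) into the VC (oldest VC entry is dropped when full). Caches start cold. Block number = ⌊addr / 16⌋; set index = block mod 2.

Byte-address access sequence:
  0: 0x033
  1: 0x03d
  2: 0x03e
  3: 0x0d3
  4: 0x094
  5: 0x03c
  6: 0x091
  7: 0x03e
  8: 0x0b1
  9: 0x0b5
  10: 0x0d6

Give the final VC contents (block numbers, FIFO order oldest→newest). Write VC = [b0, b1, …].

VC = [9, 11, 3]

#0 0x33→b3/s1 MISS; vc=[]
#1 0x3d→b3/s1 L1-HIT; vc=[]
#2 0x3e→b3/s1 L1-HIT; vc=[]
#3 0xd3→b13/s1 MISS; vc=[3]
#4 0x94→b9/s1 MISS; vc=[3,13]
#5 0x3c→b3/s1 VC-HIT; vc=[9,13]
#6 0x91→b9/s1 VC-HIT; vc=[3,13]
#7 0x3e→b3/s1 VC-HIT; vc=[9,13]
#8 0xb1→b11/s1 MISS; vc=[9,13,3]
#9 0xb5→b11/s1 L1-HIT; vc=[9,13,3]
#10 0xd6→b13/s1 VC-HIT; vc=[9,11,3]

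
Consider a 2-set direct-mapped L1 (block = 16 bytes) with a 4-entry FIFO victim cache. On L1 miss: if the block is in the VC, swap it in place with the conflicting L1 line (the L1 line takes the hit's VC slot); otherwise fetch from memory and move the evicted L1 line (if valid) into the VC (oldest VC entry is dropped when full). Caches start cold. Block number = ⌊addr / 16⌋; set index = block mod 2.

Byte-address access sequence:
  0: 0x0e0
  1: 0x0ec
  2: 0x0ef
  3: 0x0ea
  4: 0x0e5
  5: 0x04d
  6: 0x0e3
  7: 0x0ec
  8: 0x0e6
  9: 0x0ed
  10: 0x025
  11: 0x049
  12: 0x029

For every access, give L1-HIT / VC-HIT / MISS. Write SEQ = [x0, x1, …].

#0 0xe0→b14/s0 MISS; vc=[]
#1 0xec→b14/s0 L1-HIT; vc=[]
#2 0xef→b14/s0 L1-HIT; vc=[]
#3 0xea→b14/s0 L1-HIT; vc=[]
#4 0xe5→b14/s0 L1-HIT; vc=[]
#5 0x4d→b4/s0 MISS; vc=[14]
#6 0xe3→b14/s0 VC-HIT; vc=[4]
#7 0xec→b14/s0 L1-HIT; vc=[4]
#8 0xe6→b14/s0 L1-HIT; vc=[4]
#9 0xed→b14/s0 L1-HIT; vc=[4]
#10 0x25→b2/s0 MISS; vc=[4,14]
#11 0x49→b4/s0 VC-HIT; vc=[2,14]
#12 0x29→b2/s0 VC-HIT; vc=[4,14]

SEQ = [MISS, L1-HIT, L1-HIT, L1-HIT, L1-HIT, MISS, VC-HIT, L1-HIT, L1-HIT, L1-HIT, MISS, VC-HIT, VC-HIT]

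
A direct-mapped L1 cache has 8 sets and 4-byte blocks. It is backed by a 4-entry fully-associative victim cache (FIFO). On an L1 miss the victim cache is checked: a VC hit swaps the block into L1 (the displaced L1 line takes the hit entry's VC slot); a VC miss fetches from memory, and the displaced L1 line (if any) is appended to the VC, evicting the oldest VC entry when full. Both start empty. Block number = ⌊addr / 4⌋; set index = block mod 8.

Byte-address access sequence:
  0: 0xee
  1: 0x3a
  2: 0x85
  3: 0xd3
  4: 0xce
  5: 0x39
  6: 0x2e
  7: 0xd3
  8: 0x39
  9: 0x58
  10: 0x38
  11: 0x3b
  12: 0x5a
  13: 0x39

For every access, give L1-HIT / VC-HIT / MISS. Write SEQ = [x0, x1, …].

SEQ = [MISS, MISS, MISS, MISS, MISS, L1-HIT, MISS, L1-HIT, L1-HIT, MISS, VC-HIT, L1-HIT, VC-HIT, VC-HIT]

  [0] addr=0xee blk=59 s=3: MISS | VC []
  [1] addr=0x3a blk=14 s=6: MISS | VC []
  [2] addr=0x85 blk=33 s=1: MISS | VC []
  [3] addr=0xd3 blk=52 s=4: MISS | VC []
  [4] addr=0xce blk=51 s=3: MISS | VC [59]
  [5] addr=0x39 blk=14 s=6: L1-HIT | VC [59]
  [6] addr=0x2e blk=11 s=3: MISS | VC [59, 51]
  [7] addr=0xd3 blk=52 s=4: L1-HIT | VC [59, 51]
  [8] addr=0x39 blk=14 s=6: L1-HIT | VC [59, 51]
  [9] addr=0x58 blk=22 s=6: MISS | VC [59, 51, 14]
  [10] addr=0x38 blk=14 s=6: VC-HIT | VC [59, 51, 22]
  [11] addr=0x3b blk=14 s=6: L1-HIT | VC [59, 51, 22]
  [12] addr=0x5a blk=22 s=6: VC-HIT | VC [59, 51, 14]
  [13] addr=0x39 blk=14 s=6: VC-HIT | VC [59, 51, 22]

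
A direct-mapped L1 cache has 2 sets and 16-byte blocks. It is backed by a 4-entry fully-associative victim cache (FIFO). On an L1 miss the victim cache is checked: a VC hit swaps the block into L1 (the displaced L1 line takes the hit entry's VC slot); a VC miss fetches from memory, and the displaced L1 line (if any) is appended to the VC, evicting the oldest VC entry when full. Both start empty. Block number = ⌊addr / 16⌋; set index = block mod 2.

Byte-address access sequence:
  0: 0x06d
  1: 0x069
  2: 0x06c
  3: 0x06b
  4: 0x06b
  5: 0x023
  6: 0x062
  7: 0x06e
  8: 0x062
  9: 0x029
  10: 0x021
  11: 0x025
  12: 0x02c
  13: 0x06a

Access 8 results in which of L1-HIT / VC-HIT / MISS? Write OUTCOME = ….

OUTCOME = L1-HIT

  [0] addr=0x6d blk=6 s=0: MISS | VC []
  [1] addr=0x69 blk=6 s=0: L1-HIT | VC []
  [2] addr=0x6c blk=6 s=0: L1-HIT | VC []
  [3] addr=0x6b blk=6 s=0: L1-HIT | VC []
  [4] addr=0x6b blk=6 s=0: L1-HIT | VC []
  [5] addr=0x23 blk=2 s=0: MISS | VC [6]
  [6] addr=0x62 blk=6 s=0: VC-HIT | VC [2]
  [7] addr=0x6e blk=6 s=0: L1-HIT | VC [2]
  [8] addr=0x62 blk=6 s=0: L1-HIT | VC [2]
  [9] addr=0x29 blk=2 s=0: VC-HIT | VC [6]
  [10] addr=0x21 blk=2 s=0: L1-HIT | VC [6]
  [11] addr=0x25 blk=2 s=0: L1-HIT | VC [6]
  [12] addr=0x2c blk=2 s=0: L1-HIT | VC [6]
  [13] addr=0x6a blk=6 s=0: VC-HIT | VC [2]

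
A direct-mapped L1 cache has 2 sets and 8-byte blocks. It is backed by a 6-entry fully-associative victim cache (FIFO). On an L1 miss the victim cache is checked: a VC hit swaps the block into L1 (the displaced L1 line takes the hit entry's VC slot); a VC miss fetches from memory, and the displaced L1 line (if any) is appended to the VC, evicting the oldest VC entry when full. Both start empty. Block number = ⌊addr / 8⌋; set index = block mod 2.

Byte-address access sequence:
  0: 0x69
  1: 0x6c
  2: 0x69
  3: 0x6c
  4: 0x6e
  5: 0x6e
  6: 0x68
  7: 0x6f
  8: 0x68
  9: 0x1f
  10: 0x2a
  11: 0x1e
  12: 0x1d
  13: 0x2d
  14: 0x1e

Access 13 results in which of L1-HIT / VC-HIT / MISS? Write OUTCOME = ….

OUTCOME = VC-HIT

  [0] addr=0x69 blk=13 s=1: MISS | VC []
  [1] addr=0x6c blk=13 s=1: L1-HIT | VC []
  [2] addr=0x69 blk=13 s=1: L1-HIT | VC []
  [3] addr=0x6c blk=13 s=1: L1-HIT | VC []
  [4] addr=0x6e blk=13 s=1: L1-HIT | VC []
  [5] addr=0x6e blk=13 s=1: L1-HIT | VC []
  [6] addr=0x68 blk=13 s=1: L1-HIT | VC []
  [7] addr=0x6f blk=13 s=1: L1-HIT | VC []
  [8] addr=0x68 blk=13 s=1: L1-HIT | VC []
  [9] addr=0x1f blk=3 s=1: MISS | VC [13]
  [10] addr=0x2a blk=5 s=1: MISS | VC [13, 3]
  [11] addr=0x1e blk=3 s=1: VC-HIT | VC [13, 5]
  [12] addr=0x1d blk=3 s=1: L1-HIT | VC [13, 5]
  [13] addr=0x2d blk=5 s=1: VC-HIT | VC [13, 3]
  [14] addr=0x1e blk=3 s=1: VC-HIT | VC [13, 5]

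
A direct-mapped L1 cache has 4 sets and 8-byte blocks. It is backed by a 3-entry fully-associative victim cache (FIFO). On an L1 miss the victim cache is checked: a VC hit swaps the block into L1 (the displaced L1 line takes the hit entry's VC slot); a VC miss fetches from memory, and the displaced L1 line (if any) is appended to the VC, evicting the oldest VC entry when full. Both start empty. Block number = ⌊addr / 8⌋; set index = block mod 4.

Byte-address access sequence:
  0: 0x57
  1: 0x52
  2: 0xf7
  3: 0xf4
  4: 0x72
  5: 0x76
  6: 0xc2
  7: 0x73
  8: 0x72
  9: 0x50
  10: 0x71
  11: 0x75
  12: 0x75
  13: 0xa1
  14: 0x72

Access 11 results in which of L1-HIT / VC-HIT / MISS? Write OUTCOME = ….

#0 0x57→b10/s2 MISS; vc=[]
#1 0x52→b10/s2 L1-HIT; vc=[]
#2 0xf7→b30/s2 MISS; vc=[10]
#3 0xf4→b30/s2 L1-HIT; vc=[10]
#4 0x72→b14/s2 MISS; vc=[10,30]
#5 0x76→b14/s2 L1-HIT; vc=[10,30]
#6 0xc2→b24/s0 MISS; vc=[10,30]
#7 0x73→b14/s2 L1-HIT; vc=[10,30]
#8 0x72→b14/s2 L1-HIT; vc=[10,30]
#9 0x50→b10/s2 VC-HIT; vc=[14,30]
#10 0x71→b14/s2 VC-HIT; vc=[10,30]
#11 0x75→b14/s2 L1-HIT; vc=[10,30]
#12 0x75→b14/s2 L1-HIT; vc=[10,30]
#13 0xa1→b20/s0 MISS; vc=[10,30,24]
#14 0x72→b14/s2 L1-HIT; vc=[10,30,24]

OUTCOME = L1-HIT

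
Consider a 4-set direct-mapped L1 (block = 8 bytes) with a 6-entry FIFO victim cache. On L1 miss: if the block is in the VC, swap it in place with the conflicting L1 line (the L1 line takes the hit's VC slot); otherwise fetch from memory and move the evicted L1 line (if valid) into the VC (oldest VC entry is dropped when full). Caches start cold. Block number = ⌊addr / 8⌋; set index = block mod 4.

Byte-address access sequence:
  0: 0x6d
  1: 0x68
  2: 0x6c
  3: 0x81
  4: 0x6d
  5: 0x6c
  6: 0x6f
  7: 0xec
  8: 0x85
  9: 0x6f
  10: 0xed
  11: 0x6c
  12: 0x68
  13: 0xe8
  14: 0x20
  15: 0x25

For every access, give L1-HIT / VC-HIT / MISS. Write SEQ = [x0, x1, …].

SEQ = [MISS, L1-HIT, L1-HIT, MISS, L1-HIT, L1-HIT, L1-HIT, MISS, L1-HIT, VC-HIT, VC-HIT, VC-HIT, L1-HIT, VC-HIT, MISS, L1-HIT]

  [0] addr=0x6d blk=13 s=1: MISS | VC []
  [1] addr=0x68 blk=13 s=1: L1-HIT | VC []
  [2] addr=0x6c blk=13 s=1: L1-HIT | VC []
  [3] addr=0x81 blk=16 s=0: MISS | VC []
  [4] addr=0x6d blk=13 s=1: L1-HIT | VC []
  [5] addr=0x6c blk=13 s=1: L1-HIT | VC []
  [6] addr=0x6f blk=13 s=1: L1-HIT | VC []
  [7] addr=0xec blk=29 s=1: MISS | VC [13]
  [8] addr=0x85 blk=16 s=0: L1-HIT | VC [13]
  [9] addr=0x6f blk=13 s=1: VC-HIT | VC [29]
  [10] addr=0xed blk=29 s=1: VC-HIT | VC [13]
  [11] addr=0x6c blk=13 s=1: VC-HIT | VC [29]
  [12] addr=0x68 blk=13 s=1: L1-HIT | VC [29]
  [13] addr=0xe8 blk=29 s=1: VC-HIT | VC [13]
  [14] addr=0x20 blk=4 s=0: MISS | VC [13, 16]
  [15] addr=0x25 blk=4 s=0: L1-HIT | VC [13, 16]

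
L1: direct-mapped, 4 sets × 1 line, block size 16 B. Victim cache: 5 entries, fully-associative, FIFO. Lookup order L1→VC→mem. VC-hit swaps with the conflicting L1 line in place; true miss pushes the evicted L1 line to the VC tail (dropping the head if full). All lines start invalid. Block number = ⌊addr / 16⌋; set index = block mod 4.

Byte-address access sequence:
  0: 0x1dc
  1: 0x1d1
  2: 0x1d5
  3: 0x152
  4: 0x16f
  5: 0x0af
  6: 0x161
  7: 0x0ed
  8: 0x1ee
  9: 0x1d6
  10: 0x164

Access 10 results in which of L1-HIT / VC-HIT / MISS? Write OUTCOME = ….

  [0] addr=0x1dc blk=29 s=1: MISS | VC []
  [1] addr=0x1d1 blk=29 s=1: L1-HIT | VC []
  [2] addr=0x1d5 blk=29 s=1: L1-HIT | VC []
  [3] addr=0x152 blk=21 s=1: MISS | VC [29]
  [4] addr=0x16f blk=22 s=2: MISS | VC [29]
  [5] addr=0xaf blk=10 s=2: MISS | VC [29, 22]
  [6] addr=0x161 blk=22 s=2: VC-HIT | VC [29, 10]
  [7] addr=0xed blk=14 s=2: MISS | VC [29, 10, 22]
  [8] addr=0x1ee blk=30 s=2: MISS | VC [29, 10, 22, 14]
  [9] addr=0x1d6 blk=29 s=1: VC-HIT | VC [21, 10, 22, 14]
  [10] addr=0x164 blk=22 s=2: VC-HIT | VC [21, 10, 30, 14]

OUTCOME = VC-HIT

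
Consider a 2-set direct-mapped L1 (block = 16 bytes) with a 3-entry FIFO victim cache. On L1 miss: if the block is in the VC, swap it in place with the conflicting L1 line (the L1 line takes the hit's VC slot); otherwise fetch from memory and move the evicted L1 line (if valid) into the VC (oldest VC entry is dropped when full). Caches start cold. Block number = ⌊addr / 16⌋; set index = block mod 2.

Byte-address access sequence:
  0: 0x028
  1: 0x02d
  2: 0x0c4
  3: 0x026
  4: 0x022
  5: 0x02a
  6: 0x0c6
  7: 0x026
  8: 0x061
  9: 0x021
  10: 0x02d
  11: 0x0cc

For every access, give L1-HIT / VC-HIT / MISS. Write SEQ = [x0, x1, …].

SEQ = [MISS, L1-HIT, MISS, VC-HIT, L1-HIT, L1-HIT, VC-HIT, VC-HIT, MISS, VC-HIT, L1-HIT, VC-HIT]

  [0] addr=0x28 blk=2 s=0: MISS | VC []
  [1] addr=0x2d blk=2 s=0: L1-HIT | VC []
  [2] addr=0xc4 blk=12 s=0: MISS | VC [2]
  [3] addr=0x26 blk=2 s=0: VC-HIT | VC [12]
  [4] addr=0x22 blk=2 s=0: L1-HIT | VC [12]
  [5] addr=0x2a blk=2 s=0: L1-HIT | VC [12]
  [6] addr=0xc6 blk=12 s=0: VC-HIT | VC [2]
  [7] addr=0x26 blk=2 s=0: VC-HIT | VC [12]
  [8] addr=0x61 blk=6 s=0: MISS | VC [12, 2]
  [9] addr=0x21 blk=2 s=0: VC-HIT | VC [12, 6]
  [10] addr=0x2d blk=2 s=0: L1-HIT | VC [12, 6]
  [11] addr=0xcc blk=12 s=0: VC-HIT | VC [2, 6]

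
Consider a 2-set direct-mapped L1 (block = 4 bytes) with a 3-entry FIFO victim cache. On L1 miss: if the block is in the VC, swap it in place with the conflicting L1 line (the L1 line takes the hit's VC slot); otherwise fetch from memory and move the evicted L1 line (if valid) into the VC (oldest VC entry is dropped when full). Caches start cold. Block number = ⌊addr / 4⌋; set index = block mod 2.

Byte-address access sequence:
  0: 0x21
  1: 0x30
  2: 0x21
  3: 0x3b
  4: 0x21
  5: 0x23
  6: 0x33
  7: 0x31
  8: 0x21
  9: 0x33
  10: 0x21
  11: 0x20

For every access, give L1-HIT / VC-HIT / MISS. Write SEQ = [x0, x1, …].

SEQ = [MISS, MISS, VC-HIT, MISS, VC-HIT, L1-HIT, VC-HIT, L1-HIT, VC-HIT, VC-HIT, VC-HIT, L1-HIT]

#0 0x21→b8/s0 MISS; vc=[]
#1 0x30→b12/s0 MISS; vc=[8]
#2 0x21→b8/s0 VC-HIT; vc=[12]
#3 0x3b→b14/s0 MISS; vc=[12,8]
#4 0x21→b8/s0 VC-HIT; vc=[12,14]
#5 0x23→b8/s0 L1-HIT; vc=[12,14]
#6 0x33→b12/s0 VC-HIT; vc=[8,14]
#7 0x31→b12/s0 L1-HIT; vc=[8,14]
#8 0x21→b8/s0 VC-HIT; vc=[12,14]
#9 0x33→b12/s0 VC-HIT; vc=[8,14]
#10 0x21→b8/s0 VC-HIT; vc=[12,14]
#11 0x20→b8/s0 L1-HIT; vc=[12,14]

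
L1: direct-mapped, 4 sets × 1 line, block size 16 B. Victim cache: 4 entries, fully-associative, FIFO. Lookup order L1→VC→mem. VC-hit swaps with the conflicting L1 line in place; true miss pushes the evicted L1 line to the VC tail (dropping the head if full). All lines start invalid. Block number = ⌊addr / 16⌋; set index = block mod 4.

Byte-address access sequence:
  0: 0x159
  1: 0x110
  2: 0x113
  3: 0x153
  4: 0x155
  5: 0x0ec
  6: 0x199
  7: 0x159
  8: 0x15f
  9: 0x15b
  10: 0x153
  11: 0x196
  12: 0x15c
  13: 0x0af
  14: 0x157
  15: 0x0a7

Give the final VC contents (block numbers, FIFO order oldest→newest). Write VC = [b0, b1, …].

#0 0x159→b21/s1 MISS; vc=[]
#1 0x110→b17/s1 MISS; vc=[21]
#2 0x113→b17/s1 L1-HIT; vc=[21]
#3 0x153→b21/s1 VC-HIT; vc=[17]
#4 0x155→b21/s1 L1-HIT; vc=[17]
#5 0xec→b14/s2 MISS; vc=[17]
#6 0x199→b25/s1 MISS; vc=[17,21]
#7 0x159→b21/s1 VC-HIT; vc=[17,25]
#8 0x15f→b21/s1 L1-HIT; vc=[17,25]
#9 0x15b→b21/s1 L1-HIT; vc=[17,25]
#10 0x153→b21/s1 L1-HIT; vc=[17,25]
#11 0x196→b25/s1 VC-HIT; vc=[17,21]
#12 0x15c→b21/s1 VC-HIT; vc=[17,25]
#13 0xaf→b10/s2 MISS; vc=[17,25,14]
#14 0x157→b21/s1 L1-HIT; vc=[17,25,14]
#15 0xa7→b10/s2 L1-HIT; vc=[17,25,14]

VC = [17, 25, 14]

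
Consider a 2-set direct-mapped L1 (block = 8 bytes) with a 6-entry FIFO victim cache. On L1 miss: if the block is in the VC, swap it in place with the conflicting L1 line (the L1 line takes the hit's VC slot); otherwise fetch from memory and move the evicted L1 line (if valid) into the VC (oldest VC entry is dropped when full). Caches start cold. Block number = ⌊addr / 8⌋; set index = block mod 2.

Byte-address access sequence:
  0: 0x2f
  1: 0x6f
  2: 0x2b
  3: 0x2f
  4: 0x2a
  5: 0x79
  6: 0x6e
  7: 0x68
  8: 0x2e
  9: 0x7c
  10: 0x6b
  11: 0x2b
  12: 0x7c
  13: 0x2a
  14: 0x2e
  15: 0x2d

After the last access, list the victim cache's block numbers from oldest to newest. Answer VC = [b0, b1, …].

VC = [13, 15]

#0 0x2f→b5/s1 MISS; vc=[]
#1 0x6f→b13/s1 MISS; vc=[5]
#2 0x2b→b5/s1 VC-HIT; vc=[13]
#3 0x2f→b5/s1 L1-HIT; vc=[13]
#4 0x2a→b5/s1 L1-HIT; vc=[13]
#5 0x79→b15/s1 MISS; vc=[13,5]
#6 0x6e→b13/s1 VC-HIT; vc=[15,5]
#7 0x68→b13/s1 L1-HIT; vc=[15,5]
#8 0x2e→b5/s1 VC-HIT; vc=[15,13]
#9 0x7c→b15/s1 VC-HIT; vc=[5,13]
#10 0x6b→b13/s1 VC-HIT; vc=[5,15]
#11 0x2b→b5/s1 VC-HIT; vc=[13,15]
#12 0x7c→b15/s1 VC-HIT; vc=[13,5]
#13 0x2a→b5/s1 VC-HIT; vc=[13,15]
#14 0x2e→b5/s1 L1-HIT; vc=[13,15]
#15 0x2d→b5/s1 L1-HIT; vc=[13,15]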